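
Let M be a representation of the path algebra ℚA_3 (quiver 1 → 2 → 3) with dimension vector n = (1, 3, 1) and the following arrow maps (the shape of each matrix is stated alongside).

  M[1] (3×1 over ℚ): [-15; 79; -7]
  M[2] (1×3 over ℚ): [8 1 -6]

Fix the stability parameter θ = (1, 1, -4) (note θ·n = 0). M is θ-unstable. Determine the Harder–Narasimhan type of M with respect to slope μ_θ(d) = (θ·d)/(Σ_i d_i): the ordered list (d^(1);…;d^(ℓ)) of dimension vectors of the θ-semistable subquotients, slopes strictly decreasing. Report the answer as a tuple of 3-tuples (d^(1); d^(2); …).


Interval decomposition of M: I[1,3], I[2,2]^2.
HN type (ℓ=2): μ^(1)=1; μ^(2)=-2/3

((0, 2, 0); (1, 1, 1))


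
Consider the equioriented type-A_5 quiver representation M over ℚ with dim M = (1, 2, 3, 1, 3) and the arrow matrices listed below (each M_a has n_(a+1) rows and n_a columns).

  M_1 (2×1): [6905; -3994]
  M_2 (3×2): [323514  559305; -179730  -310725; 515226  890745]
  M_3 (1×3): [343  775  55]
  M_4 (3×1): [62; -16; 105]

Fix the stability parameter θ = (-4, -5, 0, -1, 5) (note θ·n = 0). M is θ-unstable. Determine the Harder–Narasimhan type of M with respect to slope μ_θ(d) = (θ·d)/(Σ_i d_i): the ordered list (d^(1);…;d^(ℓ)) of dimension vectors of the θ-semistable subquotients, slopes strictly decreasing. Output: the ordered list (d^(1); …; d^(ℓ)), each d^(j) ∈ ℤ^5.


Interval decomposition of M: I[1,2], I[2,5], I[3,3]^2, I[5,5]^2.
HN type (ℓ=5): μ^(1)=5; μ^(2)=0; μ^(3)=-1/2; μ^(4)=-9/2; μ^(5)=-5

((0, 0, 0, 0, 3); (0, 0, 2, 0, 0); (0, 0, 1, 1, 0); (1, 1, 0, 0, 0); (0, 1, 0, 0, 0))


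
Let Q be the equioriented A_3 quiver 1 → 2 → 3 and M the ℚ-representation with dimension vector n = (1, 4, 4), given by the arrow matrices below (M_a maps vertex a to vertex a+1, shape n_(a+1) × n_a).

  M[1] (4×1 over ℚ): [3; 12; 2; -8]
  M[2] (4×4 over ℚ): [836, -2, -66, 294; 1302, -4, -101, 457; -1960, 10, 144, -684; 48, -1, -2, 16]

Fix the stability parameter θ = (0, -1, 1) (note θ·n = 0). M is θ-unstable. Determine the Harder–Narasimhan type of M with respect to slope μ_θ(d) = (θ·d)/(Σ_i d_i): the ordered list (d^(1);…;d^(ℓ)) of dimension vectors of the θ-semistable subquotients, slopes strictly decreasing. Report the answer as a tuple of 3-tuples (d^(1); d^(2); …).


Via rank(M_{q-1}∘⋯∘M_p): M ≅ I[1,2], I[2,2], I[2,3]^2, I[3,3]^2.
μ_θ-semistable layers: μ^(1)=1; μ^(2)=-1/2; μ^(3)=-1

((0, 0, 4); (1, 1, 0); (0, 3, 0))


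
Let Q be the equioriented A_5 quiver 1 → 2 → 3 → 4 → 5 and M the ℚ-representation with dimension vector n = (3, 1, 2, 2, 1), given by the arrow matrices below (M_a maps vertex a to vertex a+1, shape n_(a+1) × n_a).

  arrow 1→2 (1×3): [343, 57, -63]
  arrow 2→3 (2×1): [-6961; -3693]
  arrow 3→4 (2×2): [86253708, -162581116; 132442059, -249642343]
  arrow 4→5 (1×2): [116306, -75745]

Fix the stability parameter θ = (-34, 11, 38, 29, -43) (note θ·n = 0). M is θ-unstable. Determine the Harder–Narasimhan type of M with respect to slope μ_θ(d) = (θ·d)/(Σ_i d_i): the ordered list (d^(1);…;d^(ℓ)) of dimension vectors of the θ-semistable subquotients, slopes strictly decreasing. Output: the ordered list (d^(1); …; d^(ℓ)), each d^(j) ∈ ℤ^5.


Via rank(M_{q-1}∘⋯∘M_p): M ≅ I[1,1]^2, I[1,3], I[3,5], I[4,4].
μ_θ-semistable layers: μ^(1)=38; μ^(2)=29; μ^(3)=11; μ^(4)=8; μ^(5)=-34

((0, 0, 1, 0, 0); (0, 0, 0, 1, 0); (0, 1, 0, 0, 0); (0, 0, 1, 1, 1); (3, 0, 0, 0, 0))


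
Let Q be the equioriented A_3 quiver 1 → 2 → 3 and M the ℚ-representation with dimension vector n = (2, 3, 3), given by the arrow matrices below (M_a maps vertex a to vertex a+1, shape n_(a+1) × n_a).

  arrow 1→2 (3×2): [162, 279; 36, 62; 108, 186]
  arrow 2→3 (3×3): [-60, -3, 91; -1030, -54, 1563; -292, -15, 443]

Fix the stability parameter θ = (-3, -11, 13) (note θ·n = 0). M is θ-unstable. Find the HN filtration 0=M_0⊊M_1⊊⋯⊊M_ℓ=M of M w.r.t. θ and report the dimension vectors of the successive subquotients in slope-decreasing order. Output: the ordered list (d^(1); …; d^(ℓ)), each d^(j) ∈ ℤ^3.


Barcode: M ≅ I[1,1], I[1,2], I[2,3]^2, I[3,3]. HN layers by μ_θ (4 steps, strictly decreasing):
  μ^(1)=13; μ^(2)=-3; μ^(3)=-7; μ^(4)=-11

((0, 0, 3); (1, 0, 0); (1, 1, 0); (0, 2, 0))


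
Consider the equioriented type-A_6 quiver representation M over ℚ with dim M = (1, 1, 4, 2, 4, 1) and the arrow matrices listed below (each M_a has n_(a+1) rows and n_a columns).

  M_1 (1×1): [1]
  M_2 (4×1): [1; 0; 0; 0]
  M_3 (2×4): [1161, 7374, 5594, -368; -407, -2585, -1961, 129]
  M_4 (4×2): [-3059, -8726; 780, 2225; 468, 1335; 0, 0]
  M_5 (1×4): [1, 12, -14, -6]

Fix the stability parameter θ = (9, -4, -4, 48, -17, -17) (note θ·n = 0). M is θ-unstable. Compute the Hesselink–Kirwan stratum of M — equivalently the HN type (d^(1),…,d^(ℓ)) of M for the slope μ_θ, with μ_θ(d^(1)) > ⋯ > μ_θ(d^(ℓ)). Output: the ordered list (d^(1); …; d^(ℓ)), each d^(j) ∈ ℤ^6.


Interval decomposition of M: I[1,6], I[3,3]^2, I[3,5], I[5,5]^2.
HN type (ℓ=5): μ^(1)=31/2; μ^(2)=14/3; μ^(3)=1/3; μ^(4)=-4; μ^(5)=-17

((0, 0, 0, 1, 1, 0); (0, 0, 0, 1, 1, 1); (1, 1, 1, 0, 0, 0); (0, 0, 3, 0, 0, 0); (0, 0, 0, 0, 2, 0))


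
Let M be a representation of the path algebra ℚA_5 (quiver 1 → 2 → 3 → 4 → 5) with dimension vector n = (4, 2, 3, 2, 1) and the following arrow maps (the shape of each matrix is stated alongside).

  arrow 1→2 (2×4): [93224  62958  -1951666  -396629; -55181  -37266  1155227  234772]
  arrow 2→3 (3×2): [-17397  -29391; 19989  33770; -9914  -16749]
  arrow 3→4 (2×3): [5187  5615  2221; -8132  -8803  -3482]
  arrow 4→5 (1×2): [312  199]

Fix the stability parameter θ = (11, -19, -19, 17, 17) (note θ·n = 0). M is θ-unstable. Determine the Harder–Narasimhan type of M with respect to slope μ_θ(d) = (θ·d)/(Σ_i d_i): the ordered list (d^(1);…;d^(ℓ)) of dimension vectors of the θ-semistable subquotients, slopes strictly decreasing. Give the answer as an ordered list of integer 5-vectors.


Via rank(M_{q-1}∘⋯∘M_p): M ≅ I[1,1]^2, I[1,3], I[1,5], I[3,4].
μ_θ-semistable layers: μ^(1)=17; μ^(2)=11; μ^(3)=-9; μ^(4)=-19

((0, 0, 0, 2, 1); (2, 0, 0, 0, 0); (2, 2, 2, 0, 0); (0, 0, 1, 0, 0))


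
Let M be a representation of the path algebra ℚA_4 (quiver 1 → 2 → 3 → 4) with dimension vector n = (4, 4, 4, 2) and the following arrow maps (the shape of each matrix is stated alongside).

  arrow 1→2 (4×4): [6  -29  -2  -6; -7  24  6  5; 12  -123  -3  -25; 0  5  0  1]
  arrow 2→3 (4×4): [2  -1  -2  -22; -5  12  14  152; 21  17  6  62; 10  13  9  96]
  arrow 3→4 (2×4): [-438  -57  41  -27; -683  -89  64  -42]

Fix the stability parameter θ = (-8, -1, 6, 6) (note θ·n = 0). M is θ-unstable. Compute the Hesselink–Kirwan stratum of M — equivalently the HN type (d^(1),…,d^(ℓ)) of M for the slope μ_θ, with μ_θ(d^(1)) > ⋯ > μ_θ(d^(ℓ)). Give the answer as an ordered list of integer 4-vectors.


Interval decomposition of M: I[1,3]^2, I[1,4]^2.
HN type (ℓ=3): μ^(1)=6; μ^(2)=-1; μ^(3)=-8

((0, 0, 4, 2); (0, 4, 0, 0); (4, 0, 0, 0))


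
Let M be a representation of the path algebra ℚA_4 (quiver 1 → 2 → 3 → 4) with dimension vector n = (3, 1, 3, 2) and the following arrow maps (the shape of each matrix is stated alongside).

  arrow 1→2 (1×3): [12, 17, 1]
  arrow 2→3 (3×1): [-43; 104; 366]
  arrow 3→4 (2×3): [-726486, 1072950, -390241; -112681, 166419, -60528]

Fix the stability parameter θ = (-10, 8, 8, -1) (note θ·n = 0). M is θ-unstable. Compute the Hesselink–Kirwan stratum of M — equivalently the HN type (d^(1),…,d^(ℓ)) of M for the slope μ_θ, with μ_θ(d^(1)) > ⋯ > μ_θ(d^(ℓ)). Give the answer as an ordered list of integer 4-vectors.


Barcode: M ≅ I[1,1]^2, I[1,4], I[3,3], I[3,4]. HN layers by μ_θ (4 steps, strictly decreasing):
  μ^(1)=8; μ^(2)=5; μ^(3)=7/2; μ^(4)=-10

((0, 0, 1, 0); (0, 1, 1, 1); (0, 0, 1, 1); (3, 0, 0, 0))


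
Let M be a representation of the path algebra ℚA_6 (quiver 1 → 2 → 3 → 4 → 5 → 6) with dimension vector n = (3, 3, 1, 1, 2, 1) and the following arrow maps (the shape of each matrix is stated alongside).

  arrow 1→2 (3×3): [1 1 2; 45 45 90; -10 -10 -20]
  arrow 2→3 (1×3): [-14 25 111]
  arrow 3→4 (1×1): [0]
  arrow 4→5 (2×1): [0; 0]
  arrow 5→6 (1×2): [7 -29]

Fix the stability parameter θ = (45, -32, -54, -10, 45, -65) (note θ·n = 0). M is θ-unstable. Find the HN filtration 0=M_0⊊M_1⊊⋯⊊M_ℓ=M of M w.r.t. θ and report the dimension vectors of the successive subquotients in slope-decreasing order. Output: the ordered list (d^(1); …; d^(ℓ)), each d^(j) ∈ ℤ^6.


Barcode: M ≅ I[1,1]^2, I[1,3], I[2,2]^2, I[4,4], I[5,5], I[5,6]. HN layers by μ_θ (4 steps, strictly decreasing):
  μ^(1)=45; μ^(2)=-10; μ^(3)=-41/3; μ^(4)=-32

((2, 0, 0, 0, 1, 0); (0, 0, 0, 1, 1, 1); (1, 1, 1, 0, 0, 0); (0, 2, 0, 0, 0, 0))


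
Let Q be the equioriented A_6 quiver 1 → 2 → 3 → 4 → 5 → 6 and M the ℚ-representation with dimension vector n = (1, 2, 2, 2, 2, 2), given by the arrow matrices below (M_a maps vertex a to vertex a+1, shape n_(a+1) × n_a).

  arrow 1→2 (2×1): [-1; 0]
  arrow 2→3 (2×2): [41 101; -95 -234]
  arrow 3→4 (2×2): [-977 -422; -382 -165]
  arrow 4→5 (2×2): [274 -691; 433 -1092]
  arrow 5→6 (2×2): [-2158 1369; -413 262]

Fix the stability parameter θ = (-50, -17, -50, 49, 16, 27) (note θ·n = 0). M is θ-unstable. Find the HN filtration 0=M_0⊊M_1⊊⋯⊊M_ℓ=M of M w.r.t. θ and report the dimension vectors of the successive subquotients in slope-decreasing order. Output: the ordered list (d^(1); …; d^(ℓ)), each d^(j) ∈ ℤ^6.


Interval decomposition of M: I[1,6], I[2,6].
HN type (ℓ=3): μ^(1)=92/3; μ^(2)=-67/2; μ^(3)=-50

((0, 0, 0, 2, 2, 2); (0, 2, 2, 0, 0, 0); (1, 0, 0, 0, 0, 0))


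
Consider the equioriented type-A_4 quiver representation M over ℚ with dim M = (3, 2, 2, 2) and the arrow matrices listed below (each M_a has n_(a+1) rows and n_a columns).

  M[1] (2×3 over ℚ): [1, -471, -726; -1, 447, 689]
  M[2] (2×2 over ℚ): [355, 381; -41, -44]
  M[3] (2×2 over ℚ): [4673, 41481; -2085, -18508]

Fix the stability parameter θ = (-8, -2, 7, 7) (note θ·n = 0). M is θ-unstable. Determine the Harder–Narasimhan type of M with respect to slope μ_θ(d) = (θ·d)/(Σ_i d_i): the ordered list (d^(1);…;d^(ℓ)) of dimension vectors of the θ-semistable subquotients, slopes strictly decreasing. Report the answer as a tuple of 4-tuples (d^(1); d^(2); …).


Barcode: M ≅ I[1,1], I[1,4]^2. HN layers by μ_θ (3 steps, strictly decreasing):
  μ^(1)=7; μ^(2)=-2; μ^(3)=-8

((0, 0, 2, 2); (0, 2, 0, 0); (3, 0, 0, 0))


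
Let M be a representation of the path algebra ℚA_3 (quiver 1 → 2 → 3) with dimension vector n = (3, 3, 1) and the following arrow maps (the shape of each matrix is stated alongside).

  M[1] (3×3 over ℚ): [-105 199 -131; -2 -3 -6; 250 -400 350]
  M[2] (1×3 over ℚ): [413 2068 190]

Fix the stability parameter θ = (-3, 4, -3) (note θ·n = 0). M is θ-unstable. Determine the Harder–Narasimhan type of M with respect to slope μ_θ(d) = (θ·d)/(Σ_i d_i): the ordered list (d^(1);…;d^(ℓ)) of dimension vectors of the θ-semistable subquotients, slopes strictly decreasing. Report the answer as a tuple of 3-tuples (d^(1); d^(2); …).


Via rank(M_{q-1}∘⋯∘M_p): M ≅ I[1,1], I[1,2], I[1,3], I[2,2].
μ_θ-semistable layers: μ^(1)=4; μ^(2)=1/2; μ^(3)=-3

((0, 2, 0); (0, 1, 1); (3, 0, 0))


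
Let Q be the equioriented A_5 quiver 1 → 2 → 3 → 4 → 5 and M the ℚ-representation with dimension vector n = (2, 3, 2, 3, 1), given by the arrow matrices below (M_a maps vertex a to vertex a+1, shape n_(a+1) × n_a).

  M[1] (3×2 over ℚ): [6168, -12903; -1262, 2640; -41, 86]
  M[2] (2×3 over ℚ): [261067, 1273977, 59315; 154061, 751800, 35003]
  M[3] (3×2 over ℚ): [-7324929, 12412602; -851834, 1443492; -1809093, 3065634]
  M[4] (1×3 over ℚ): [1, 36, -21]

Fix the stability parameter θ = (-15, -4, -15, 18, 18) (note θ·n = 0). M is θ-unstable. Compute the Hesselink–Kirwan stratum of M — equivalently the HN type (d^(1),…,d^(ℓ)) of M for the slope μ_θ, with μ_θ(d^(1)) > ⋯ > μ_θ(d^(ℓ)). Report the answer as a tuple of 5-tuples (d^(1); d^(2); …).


Barcode: M ≅ I[1,2], I[1,4], I[2,3], I[4,4], I[4,5]. HN layers by μ_θ (4 steps, strictly decreasing):
  μ^(1)=18; μ^(2)=-4; μ^(3)=-19/2; μ^(4)=-15

((0, 0, 0, 3, 1); (0, 1, 0, 0, 0); (0, 2, 2, 0, 0); (2, 0, 0, 0, 0))


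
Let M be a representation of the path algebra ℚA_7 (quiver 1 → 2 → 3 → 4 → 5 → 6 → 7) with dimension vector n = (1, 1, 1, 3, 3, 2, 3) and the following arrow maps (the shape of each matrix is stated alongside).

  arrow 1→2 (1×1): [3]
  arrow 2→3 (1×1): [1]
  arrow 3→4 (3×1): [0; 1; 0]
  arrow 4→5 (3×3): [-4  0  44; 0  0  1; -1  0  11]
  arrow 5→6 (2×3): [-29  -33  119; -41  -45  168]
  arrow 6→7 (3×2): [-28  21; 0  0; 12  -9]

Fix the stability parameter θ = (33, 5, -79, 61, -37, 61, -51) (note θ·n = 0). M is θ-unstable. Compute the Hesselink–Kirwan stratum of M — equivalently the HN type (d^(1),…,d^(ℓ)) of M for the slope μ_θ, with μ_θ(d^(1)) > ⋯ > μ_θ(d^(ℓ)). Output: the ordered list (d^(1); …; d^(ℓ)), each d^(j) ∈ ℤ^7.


Interval decomposition of M: I[1,4], I[4,6], I[4,7], I[5,5], I[7,7]^2.
HN type (ℓ=6): μ^(1)=61; μ^(2)=12; μ^(3)=17/2; μ^(4)=-41/3; μ^(5)=-37; μ^(6)=-51

((0, 0, 0, 1, 0, 1, 0); (0, 0, 0, 1, 1, 0, 0); (0, 0, 0, 1, 1, 1, 1); (1, 1, 1, 0, 0, 0, 0); (0, 0, 0, 0, 1, 0, 0); (0, 0, 0, 0, 0, 0, 2))


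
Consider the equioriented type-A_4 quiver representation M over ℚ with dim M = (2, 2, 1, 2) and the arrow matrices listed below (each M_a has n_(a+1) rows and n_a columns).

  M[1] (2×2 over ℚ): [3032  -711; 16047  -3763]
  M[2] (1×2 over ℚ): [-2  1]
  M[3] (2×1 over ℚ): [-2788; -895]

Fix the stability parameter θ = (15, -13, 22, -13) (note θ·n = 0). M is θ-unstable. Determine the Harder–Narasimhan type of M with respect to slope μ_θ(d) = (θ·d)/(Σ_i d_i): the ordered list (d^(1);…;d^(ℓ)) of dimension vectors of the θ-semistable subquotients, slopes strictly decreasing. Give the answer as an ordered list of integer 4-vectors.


Via rank(M_{q-1}∘⋯∘M_p): M ≅ I[1,2], I[1,4], I[4,4].
μ_θ-semistable layers: μ^(1)=9/2; μ^(2)=1; μ^(3)=-13

((0, 0, 1, 1); (2, 2, 0, 0); (0, 0, 0, 1))


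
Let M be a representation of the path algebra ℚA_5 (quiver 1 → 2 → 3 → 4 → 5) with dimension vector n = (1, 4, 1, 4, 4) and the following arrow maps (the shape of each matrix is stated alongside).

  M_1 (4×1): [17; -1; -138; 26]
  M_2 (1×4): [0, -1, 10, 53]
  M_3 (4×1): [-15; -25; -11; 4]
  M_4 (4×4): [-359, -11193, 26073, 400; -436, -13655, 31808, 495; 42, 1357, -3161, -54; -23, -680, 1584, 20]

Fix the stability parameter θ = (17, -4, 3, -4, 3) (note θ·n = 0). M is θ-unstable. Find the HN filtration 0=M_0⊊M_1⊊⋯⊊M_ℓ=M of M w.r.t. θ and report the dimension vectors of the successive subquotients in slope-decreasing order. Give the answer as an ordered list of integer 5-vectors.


Via rank(M_{q-1}∘⋯∘M_p): M ≅ I[1,5], I[2,2]^3, I[4,5]^3.
μ_θ-semistable layers: μ^(1)=3; μ^(2)=-4

((1, 1, 1, 1, 4); (0, 3, 0, 3, 0))


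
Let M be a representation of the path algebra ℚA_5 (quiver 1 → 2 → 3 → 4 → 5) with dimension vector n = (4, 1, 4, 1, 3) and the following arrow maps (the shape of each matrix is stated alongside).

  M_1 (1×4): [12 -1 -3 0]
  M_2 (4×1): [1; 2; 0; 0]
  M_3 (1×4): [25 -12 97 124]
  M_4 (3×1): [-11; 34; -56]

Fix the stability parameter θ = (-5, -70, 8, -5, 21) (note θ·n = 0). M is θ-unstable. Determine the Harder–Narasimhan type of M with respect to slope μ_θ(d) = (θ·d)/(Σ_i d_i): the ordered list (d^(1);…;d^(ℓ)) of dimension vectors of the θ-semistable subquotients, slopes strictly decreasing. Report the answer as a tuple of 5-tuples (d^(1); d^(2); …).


Interval decomposition of M: I[1,1]^3, I[1,5], I[3,3]^3, I[5,5]^2.
HN type (ℓ=5): μ^(1)=21; μ^(2)=8; μ^(3)=3/2; μ^(4)=-5; μ^(5)=-75/2

((0, 0, 0, 0, 3); (0, 0, 3, 0, 0); (0, 0, 1, 1, 0); (3, 0, 0, 0, 0); (1, 1, 0, 0, 0))


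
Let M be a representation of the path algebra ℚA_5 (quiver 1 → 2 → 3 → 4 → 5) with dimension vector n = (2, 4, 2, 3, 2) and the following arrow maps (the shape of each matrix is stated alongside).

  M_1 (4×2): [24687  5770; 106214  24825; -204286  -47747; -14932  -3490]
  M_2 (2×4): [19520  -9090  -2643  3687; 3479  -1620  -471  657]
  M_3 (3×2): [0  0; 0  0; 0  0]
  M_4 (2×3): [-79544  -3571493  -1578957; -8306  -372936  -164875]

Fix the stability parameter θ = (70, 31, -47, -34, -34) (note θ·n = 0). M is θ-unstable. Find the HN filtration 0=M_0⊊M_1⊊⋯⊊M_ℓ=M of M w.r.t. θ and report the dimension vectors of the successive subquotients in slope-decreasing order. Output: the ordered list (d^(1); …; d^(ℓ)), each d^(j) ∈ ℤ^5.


Barcode: M ≅ I[1,3]^2, I[2,2]^2, I[4,4], I[4,5]^2. HN layers by μ_θ (3 steps, strictly decreasing):
  μ^(1)=31; μ^(2)=18; μ^(3)=-34

((0, 2, 0, 0, 0); (2, 2, 2, 0, 0); (0, 0, 0, 3, 2))


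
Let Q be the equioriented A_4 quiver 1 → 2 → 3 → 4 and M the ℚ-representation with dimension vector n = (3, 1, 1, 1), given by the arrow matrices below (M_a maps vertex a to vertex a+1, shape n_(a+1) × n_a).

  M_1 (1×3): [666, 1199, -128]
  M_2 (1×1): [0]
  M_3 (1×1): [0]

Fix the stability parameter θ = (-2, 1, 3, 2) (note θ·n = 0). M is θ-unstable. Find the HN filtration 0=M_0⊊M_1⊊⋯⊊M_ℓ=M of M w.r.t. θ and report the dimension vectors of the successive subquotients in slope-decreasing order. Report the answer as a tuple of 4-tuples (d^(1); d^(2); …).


Barcode: M ≅ I[1,1]^2, I[1,2], I[3,3], I[4,4]. HN layers by μ_θ (4 steps, strictly decreasing):
  μ^(1)=3; μ^(2)=2; μ^(3)=1; μ^(4)=-2

((0, 0, 1, 0); (0, 0, 0, 1); (0, 1, 0, 0); (3, 0, 0, 0))


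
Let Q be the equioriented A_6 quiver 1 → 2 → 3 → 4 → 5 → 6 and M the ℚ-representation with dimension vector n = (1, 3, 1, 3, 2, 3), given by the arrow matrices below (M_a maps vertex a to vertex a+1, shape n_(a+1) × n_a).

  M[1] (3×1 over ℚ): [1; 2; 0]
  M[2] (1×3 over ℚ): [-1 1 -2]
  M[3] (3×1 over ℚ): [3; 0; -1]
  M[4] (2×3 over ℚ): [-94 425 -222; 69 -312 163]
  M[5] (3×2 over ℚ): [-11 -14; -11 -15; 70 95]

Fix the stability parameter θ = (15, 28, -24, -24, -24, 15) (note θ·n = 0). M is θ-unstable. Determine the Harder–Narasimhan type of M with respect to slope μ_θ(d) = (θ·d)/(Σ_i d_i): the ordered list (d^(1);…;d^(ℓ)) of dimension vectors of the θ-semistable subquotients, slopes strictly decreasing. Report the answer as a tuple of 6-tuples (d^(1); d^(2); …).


Barcode: M ≅ I[1,6], I[2,2]^2, I[4,4], I[4,6], I[6,6]. HN layers by μ_θ (4 steps, strictly decreasing):
  μ^(1)=28; μ^(2)=15; μ^(3)=-29/5; μ^(4)=-24

((0, 2, 0, 0, 0, 0); (0, 0, 0, 0, 0, 3); (1, 1, 1, 1, 1, 0); (0, 0, 0, 2, 1, 0))


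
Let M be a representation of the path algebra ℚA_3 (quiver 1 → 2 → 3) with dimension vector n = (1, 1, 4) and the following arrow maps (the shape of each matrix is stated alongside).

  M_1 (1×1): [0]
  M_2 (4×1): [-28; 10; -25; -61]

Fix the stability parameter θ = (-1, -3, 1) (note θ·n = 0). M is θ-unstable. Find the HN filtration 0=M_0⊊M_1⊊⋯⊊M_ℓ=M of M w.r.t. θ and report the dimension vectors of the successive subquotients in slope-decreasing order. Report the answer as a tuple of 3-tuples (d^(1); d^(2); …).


Interval decomposition of M: I[1,1], I[2,3], I[3,3]^3.
HN type (ℓ=3): μ^(1)=1; μ^(2)=-1; μ^(3)=-3

((0, 0, 4); (1, 0, 0); (0, 1, 0))


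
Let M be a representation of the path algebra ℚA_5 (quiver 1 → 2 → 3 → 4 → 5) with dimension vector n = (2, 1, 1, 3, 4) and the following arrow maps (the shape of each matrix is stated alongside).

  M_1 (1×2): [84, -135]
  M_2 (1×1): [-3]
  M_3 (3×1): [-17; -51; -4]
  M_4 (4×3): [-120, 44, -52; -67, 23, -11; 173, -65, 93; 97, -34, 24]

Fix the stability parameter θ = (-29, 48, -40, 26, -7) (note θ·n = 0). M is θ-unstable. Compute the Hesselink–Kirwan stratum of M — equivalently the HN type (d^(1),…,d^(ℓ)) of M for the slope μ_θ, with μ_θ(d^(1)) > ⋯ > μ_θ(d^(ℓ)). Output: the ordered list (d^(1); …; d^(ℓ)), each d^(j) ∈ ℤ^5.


Via rank(M_{q-1}∘⋯∘M_p): M ≅ I[1,1], I[1,5], I[4,4], I[4,5], I[5,5]^2.
μ_θ-semistable layers: μ^(1)=26; μ^(2)=19/2; μ^(3)=4; μ^(4)=-7; μ^(5)=-29

((0, 0, 0, 1, 0); (0, 0, 0, 2, 2); (0, 1, 1, 0, 0); (0, 0, 0, 0, 2); (2, 0, 0, 0, 0))


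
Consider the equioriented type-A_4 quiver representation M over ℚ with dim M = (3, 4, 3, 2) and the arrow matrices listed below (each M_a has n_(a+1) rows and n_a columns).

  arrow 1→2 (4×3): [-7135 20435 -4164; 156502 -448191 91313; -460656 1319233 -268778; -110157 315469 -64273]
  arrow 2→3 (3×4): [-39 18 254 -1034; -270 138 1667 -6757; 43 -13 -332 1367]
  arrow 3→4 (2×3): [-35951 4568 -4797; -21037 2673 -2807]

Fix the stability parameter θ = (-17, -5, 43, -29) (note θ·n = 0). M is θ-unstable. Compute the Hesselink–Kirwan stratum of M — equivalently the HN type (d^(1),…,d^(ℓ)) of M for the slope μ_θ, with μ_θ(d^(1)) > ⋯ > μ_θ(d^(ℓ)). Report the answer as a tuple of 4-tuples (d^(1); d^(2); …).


Interval decomposition of M: I[1,3], I[1,4]^2, I[2,2].
HN type (ℓ=4): μ^(1)=43; μ^(2)=7; μ^(3)=-5; μ^(4)=-17

((0, 0, 1, 0); (0, 0, 2, 2); (0, 4, 0, 0); (3, 0, 0, 0))


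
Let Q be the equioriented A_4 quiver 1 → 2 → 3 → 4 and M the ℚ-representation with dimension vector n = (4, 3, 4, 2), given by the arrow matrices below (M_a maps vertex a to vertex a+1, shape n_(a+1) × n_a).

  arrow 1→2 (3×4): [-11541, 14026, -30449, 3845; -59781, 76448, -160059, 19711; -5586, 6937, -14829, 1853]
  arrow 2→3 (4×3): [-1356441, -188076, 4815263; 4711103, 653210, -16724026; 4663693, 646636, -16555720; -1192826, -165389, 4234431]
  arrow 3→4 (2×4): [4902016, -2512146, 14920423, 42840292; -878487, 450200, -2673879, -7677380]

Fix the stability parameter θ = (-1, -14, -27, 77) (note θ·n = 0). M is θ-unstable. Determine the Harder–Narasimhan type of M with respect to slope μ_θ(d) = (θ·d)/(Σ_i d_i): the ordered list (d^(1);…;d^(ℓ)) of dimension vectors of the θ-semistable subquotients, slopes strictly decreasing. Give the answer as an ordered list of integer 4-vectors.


Via rank(M_{q-1}∘⋯∘M_p): M ≅ I[1,1]^2, I[1,4]^2, I[2,3], I[3,3].
μ_θ-semistable layers: μ^(1)=77; μ^(2)=-1; μ^(3)=-14; μ^(4)=-41/2; μ^(5)=-27

((0, 0, 0, 2); (2, 0, 0, 0); (2, 2, 2, 0); (0, 1, 1, 0); (0, 0, 1, 0))


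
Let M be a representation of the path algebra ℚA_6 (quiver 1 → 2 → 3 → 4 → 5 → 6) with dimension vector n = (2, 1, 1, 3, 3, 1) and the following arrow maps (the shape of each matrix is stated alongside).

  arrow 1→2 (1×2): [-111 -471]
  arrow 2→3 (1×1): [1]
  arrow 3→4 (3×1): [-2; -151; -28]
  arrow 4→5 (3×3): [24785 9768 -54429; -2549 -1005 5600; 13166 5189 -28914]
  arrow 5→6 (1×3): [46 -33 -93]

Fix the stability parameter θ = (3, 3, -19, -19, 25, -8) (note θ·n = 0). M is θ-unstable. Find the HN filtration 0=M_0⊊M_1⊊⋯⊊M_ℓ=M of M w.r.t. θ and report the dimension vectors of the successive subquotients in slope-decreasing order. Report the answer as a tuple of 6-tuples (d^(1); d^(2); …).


Barcode: M ≅ I[1,1], I[1,6], I[4,5]^2. HN layers by μ_θ (5 steps, strictly decreasing):
  μ^(1)=25; μ^(2)=17/2; μ^(3)=3; μ^(4)=-8; μ^(5)=-19

((0, 0, 0, 0, 2, 0); (0, 0, 0, 0, 1, 1); (1, 0, 0, 0, 0, 0); (1, 1, 1, 1, 0, 0); (0, 0, 0, 2, 0, 0))


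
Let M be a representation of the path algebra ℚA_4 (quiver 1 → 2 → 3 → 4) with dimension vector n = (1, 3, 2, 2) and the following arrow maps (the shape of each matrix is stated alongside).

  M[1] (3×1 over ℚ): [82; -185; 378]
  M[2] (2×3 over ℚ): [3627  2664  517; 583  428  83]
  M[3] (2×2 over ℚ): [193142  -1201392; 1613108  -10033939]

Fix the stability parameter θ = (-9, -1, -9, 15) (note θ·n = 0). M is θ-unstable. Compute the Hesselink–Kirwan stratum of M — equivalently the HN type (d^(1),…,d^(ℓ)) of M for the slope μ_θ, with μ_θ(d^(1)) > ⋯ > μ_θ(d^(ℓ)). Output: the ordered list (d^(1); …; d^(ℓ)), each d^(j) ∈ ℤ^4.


Interval decomposition of M: I[1,2], I[2,4]^2.
HN type (ℓ=4): μ^(1)=15; μ^(2)=-1; μ^(3)=-5; μ^(4)=-9

((0, 0, 0, 2); (0, 1, 0, 0); (0, 2, 2, 0); (1, 0, 0, 0))


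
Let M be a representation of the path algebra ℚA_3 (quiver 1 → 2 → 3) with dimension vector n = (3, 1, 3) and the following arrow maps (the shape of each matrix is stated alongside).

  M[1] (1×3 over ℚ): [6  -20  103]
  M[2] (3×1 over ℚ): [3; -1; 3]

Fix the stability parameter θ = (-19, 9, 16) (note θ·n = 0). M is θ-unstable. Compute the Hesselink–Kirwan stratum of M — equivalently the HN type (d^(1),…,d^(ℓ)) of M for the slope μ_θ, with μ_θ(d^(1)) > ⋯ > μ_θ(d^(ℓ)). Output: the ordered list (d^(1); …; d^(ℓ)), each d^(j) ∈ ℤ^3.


Interval decomposition of M: I[1,1]^2, I[1,3], I[3,3]^2.
HN type (ℓ=3): μ^(1)=16; μ^(2)=9; μ^(3)=-19

((0, 0, 3); (0, 1, 0); (3, 0, 0))


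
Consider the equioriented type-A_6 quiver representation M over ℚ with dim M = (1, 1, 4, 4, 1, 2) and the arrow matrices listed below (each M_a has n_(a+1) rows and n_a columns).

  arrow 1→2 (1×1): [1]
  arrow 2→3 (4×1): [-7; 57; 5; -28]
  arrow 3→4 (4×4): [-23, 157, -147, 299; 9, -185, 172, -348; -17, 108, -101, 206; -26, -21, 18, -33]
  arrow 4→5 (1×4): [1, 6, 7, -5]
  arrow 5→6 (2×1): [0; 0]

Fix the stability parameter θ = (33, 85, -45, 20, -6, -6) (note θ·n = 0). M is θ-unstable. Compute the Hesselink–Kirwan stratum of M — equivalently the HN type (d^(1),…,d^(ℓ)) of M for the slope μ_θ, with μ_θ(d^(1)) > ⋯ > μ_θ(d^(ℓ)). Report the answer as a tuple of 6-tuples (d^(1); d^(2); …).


Via rank(M_{q-1}∘⋯∘M_p): M ≅ I[1,5], I[3,4]^3, I[6,6]^2.
μ_θ-semistable layers: μ^(1)=20; μ^(2)=87/5; μ^(3)=-6; μ^(4)=-45

((0, 0, 0, 3, 0, 0); (1, 1, 1, 1, 1, 0); (0, 0, 0, 0, 0, 2); (0, 0, 3, 0, 0, 0))


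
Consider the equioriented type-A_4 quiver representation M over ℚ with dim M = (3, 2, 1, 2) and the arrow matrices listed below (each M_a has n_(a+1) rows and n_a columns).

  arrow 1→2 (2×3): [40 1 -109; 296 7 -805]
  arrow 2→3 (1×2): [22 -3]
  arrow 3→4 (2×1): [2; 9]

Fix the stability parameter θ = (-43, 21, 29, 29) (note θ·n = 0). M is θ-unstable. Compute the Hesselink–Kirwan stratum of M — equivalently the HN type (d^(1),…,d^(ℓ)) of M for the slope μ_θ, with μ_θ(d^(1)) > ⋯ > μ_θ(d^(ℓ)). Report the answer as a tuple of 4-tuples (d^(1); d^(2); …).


Via rank(M_{q-1}∘⋯∘M_p): M ≅ I[1,1], I[1,2], I[1,4], I[4,4].
μ_θ-semistable layers: μ^(1)=29; μ^(2)=21; μ^(3)=-43

((0, 0, 1, 2); (0, 2, 0, 0); (3, 0, 0, 0))


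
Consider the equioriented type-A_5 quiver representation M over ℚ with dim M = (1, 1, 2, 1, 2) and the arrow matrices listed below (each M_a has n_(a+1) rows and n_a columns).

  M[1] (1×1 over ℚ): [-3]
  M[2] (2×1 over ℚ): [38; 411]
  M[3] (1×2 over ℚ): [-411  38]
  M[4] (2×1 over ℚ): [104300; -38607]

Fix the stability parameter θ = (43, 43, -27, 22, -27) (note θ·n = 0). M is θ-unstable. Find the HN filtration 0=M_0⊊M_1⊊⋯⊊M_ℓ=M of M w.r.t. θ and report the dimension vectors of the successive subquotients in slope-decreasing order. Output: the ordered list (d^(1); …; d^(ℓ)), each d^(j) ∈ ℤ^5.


Interval decomposition of M: I[1,3], I[3,5], I[5,5].
HN type (ℓ=3): μ^(1)=59/3; μ^(2)=-5/2; μ^(3)=-27

((1, 1, 1, 0, 0); (0, 0, 0, 1, 1); (0, 0, 1, 0, 1))


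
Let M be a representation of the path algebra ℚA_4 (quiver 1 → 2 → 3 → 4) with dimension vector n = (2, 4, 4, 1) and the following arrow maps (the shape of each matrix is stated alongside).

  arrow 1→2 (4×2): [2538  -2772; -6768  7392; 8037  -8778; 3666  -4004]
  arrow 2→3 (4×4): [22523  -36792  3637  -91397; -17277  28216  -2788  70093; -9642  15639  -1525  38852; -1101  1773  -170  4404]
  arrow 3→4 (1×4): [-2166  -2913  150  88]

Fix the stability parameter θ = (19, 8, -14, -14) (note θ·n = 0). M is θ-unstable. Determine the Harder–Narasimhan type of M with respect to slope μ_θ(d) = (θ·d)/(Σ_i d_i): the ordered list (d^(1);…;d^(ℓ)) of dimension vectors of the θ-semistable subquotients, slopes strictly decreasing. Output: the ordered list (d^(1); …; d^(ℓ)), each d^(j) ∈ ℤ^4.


Interval decomposition of M: I[1,1], I[1,3], I[2,3]^2, I[2,4].
HN type (ℓ=4): μ^(1)=19; μ^(2)=13/3; μ^(3)=-3; μ^(4)=-20/3

((1, 0, 0, 0); (1, 1, 1, 0); (0, 2, 2, 0); (0, 1, 1, 1))


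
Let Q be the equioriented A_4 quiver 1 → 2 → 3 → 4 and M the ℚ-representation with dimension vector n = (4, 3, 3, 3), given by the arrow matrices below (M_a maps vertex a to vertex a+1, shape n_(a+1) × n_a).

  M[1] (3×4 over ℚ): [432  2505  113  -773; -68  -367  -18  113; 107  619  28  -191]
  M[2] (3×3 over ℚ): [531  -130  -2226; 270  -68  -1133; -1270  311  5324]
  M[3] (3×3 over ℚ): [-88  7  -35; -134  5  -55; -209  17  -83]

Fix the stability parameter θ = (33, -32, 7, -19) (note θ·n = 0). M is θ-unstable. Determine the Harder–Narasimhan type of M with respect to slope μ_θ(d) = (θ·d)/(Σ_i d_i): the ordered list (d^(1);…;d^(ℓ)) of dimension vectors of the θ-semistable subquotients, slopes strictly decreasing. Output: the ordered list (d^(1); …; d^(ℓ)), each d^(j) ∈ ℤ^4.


Via rank(M_{q-1}∘⋯∘M_p): M ≅ I[1,1], I[1,4]^3.
μ_θ-semistable layers: μ^(1)=33; μ^(2)=-11/4

((1, 0, 0, 0); (3, 3, 3, 3))


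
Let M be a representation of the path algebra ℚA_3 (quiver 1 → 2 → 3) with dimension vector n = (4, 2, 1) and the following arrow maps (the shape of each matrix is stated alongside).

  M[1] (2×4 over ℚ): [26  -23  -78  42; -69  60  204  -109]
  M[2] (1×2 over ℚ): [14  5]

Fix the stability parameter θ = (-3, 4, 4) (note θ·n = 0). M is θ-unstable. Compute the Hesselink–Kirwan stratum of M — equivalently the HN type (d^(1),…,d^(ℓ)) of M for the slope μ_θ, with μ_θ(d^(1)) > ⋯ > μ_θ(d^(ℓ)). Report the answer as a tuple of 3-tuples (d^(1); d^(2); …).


Interval decomposition of M: I[1,1]^2, I[1,2], I[1,3].
HN type (ℓ=2): μ^(1)=4; μ^(2)=-3

((0, 2, 1); (4, 0, 0))


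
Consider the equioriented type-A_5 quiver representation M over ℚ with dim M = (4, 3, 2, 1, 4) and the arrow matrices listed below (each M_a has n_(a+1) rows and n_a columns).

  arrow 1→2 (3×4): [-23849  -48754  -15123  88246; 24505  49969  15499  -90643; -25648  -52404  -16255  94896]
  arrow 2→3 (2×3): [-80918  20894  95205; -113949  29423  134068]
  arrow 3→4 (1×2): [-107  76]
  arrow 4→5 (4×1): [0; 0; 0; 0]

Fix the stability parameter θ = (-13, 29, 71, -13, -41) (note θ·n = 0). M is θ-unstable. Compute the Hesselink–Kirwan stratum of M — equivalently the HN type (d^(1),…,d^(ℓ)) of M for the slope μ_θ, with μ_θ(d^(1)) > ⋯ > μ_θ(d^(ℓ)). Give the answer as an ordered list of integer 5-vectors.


Via rank(M_{q-1}∘⋯∘M_p): M ≅ I[1,1], I[1,2], I[1,3], I[1,4], I[5,5]^4.
μ_θ-semistable layers: μ^(1)=71; μ^(2)=29; μ^(3)=-13; μ^(4)=-41

((0, 0, 1, 0, 0); (0, 3, 1, 1, 0); (4, 0, 0, 0, 0); (0, 0, 0, 0, 4))


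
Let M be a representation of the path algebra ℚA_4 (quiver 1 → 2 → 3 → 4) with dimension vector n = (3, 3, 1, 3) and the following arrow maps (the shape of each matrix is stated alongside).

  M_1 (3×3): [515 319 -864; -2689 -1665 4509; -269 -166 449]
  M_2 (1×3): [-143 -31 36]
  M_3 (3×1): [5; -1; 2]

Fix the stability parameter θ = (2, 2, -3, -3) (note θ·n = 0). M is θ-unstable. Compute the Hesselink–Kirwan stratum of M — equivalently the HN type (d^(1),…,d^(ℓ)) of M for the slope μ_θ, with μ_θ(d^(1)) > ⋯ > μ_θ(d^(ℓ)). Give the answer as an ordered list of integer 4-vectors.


Via rank(M_{q-1}∘⋯∘M_p): M ≅ I[1,2]^2, I[1,4], I[4,4]^2.
μ_θ-semistable layers: μ^(1)=2; μ^(2)=-1/2; μ^(3)=-3

((2, 2, 0, 0); (1, 1, 1, 1); (0, 0, 0, 2))


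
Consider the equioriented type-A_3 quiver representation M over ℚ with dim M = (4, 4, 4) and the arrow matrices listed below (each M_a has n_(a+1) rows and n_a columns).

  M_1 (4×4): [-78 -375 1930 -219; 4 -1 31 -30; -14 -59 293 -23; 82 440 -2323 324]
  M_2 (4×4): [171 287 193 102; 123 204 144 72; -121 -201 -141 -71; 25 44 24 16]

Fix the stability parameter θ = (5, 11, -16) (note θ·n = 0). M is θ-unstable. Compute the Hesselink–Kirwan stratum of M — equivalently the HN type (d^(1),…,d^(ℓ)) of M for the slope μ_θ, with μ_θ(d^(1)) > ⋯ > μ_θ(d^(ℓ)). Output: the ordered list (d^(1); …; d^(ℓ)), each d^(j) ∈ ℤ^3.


Barcode: M ≅ I[1,2], I[1,3]^3, I[3,3]. HN layers by μ_θ (4 steps, strictly decreasing):
  μ^(1)=11; μ^(2)=5; μ^(3)=0; μ^(4)=-16

((0, 1, 0); (1, 0, 0); (3, 3, 3); (0, 0, 1))


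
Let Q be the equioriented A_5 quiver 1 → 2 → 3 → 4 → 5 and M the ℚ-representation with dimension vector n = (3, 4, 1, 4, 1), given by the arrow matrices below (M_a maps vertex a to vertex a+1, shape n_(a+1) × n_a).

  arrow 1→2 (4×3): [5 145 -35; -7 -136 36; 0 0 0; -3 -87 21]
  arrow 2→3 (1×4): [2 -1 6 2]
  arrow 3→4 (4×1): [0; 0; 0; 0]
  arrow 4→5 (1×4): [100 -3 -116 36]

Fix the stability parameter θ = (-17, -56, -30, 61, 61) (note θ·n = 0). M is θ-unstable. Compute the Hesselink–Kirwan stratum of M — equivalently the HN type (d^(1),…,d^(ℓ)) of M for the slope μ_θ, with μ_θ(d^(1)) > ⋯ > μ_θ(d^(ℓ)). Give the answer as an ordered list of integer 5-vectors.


Interval decomposition of M: I[1,1], I[1,2], I[1,3], I[2,2]^2, I[4,4]^3, I[4,5].
HN type (ℓ=5): μ^(1)=61; μ^(2)=-17; μ^(3)=-30; μ^(4)=-73/2; μ^(5)=-56

((0, 0, 0, 4, 1); (1, 0, 0, 0, 0); (0, 0, 1, 0, 0); (2, 2, 0, 0, 0); (0, 2, 0, 0, 0))


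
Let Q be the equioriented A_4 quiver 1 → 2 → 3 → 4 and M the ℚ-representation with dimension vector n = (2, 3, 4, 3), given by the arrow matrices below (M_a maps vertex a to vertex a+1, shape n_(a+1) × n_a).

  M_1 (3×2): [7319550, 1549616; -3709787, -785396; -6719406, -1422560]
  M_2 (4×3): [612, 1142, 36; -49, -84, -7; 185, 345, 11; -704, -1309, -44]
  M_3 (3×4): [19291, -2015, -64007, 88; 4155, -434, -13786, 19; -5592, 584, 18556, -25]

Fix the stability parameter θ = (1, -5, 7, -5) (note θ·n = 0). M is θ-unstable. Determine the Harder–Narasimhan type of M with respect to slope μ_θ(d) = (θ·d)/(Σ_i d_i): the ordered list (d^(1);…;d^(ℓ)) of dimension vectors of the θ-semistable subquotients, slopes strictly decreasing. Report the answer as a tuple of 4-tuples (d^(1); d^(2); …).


Barcode: M ≅ I[1,2], I[1,4], I[2,3], I[3,4]^2. HN layers by μ_θ (4 steps, strictly decreasing):
  μ^(1)=7; μ^(2)=1; μ^(3)=-2; μ^(4)=-5

((0, 0, 1, 0); (0, 0, 3, 3); (2, 2, 0, 0); (0, 1, 0, 0))


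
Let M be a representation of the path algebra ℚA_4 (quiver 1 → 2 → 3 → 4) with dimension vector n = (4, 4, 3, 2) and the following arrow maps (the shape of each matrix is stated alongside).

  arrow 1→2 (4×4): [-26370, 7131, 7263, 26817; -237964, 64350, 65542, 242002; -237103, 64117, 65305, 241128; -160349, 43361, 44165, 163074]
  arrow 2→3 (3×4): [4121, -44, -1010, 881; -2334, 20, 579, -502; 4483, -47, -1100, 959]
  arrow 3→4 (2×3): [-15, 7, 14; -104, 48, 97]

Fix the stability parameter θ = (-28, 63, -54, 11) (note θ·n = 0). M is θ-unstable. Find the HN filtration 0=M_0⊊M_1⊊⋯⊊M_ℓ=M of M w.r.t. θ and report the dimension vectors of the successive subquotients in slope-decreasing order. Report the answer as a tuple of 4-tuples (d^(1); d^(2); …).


Via rank(M_{q-1}∘⋯∘M_p): M ≅ I[1,1]^2, I[1,4]^2, I[2,2], I[2,3].
μ_θ-semistable layers: μ^(1)=63; μ^(2)=11; μ^(3)=9/2; μ^(4)=-28

((0, 1, 0, 0); (0, 0, 0, 2); (0, 3, 3, 0); (4, 0, 0, 0))


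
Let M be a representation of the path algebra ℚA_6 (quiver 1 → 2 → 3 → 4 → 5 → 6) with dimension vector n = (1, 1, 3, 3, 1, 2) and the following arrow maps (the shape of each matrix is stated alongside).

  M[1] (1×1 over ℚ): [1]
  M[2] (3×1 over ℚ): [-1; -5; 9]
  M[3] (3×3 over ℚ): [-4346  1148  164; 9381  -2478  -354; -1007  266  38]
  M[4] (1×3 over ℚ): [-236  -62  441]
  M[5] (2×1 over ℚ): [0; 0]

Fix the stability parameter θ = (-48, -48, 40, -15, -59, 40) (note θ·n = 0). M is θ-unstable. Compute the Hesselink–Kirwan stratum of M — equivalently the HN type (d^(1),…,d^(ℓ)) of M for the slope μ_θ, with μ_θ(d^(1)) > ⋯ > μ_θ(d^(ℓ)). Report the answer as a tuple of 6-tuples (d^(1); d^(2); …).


Via rank(M_{q-1}∘⋯∘M_p): M ≅ I[1,5], I[3,3]^2, I[4,4]^2, I[6,6]^2.
μ_θ-semistable layers: μ^(1)=40; μ^(2)=-34/3; μ^(3)=-15; μ^(4)=-48

((0, 0, 2, 0, 0, 2); (0, 0, 1, 1, 1, 0); (0, 0, 0, 2, 0, 0); (1, 1, 0, 0, 0, 0))


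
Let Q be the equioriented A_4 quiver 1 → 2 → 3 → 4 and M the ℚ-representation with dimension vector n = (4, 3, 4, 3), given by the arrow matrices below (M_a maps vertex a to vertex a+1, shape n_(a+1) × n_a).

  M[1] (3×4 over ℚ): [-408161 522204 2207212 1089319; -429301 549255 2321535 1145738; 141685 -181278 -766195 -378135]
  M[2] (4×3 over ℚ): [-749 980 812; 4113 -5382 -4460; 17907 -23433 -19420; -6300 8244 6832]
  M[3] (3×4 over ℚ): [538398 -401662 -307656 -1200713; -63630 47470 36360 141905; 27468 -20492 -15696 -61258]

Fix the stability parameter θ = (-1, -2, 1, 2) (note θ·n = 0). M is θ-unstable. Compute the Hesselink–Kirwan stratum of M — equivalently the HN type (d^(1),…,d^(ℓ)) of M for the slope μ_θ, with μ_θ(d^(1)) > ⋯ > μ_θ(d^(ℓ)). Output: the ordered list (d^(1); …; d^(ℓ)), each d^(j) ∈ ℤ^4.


Interval decomposition of M: I[1,1], I[1,2], I[1,3]^2, I[3,3], I[3,4], I[4,4]^2.
HN type (ℓ=4): μ^(1)=2; μ^(2)=1; μ^(3)=-1; μ^(4)=-3/2

((0, 0, 0, 3); (0, 0, 4, 0); (1, 0, 0, 0); (3, 3, 0, 0))


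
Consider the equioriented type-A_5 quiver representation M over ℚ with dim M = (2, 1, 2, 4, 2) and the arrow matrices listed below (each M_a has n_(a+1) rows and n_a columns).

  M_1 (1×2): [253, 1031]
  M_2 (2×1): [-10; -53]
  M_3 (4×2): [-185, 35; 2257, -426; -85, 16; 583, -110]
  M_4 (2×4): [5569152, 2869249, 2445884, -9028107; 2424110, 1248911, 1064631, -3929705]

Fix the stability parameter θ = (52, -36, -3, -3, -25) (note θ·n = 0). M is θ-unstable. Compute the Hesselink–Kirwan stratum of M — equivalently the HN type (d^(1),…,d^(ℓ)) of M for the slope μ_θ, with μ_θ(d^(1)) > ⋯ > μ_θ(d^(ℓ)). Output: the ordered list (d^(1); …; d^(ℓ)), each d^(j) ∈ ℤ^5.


Via rank(M_{q-1}∘⋯∘M_p): M ≅ I[1,1], I[1,4], I[3,5], I[4,4], I[4,5].
μ_θ-semistable layers: μ^(1)=52; μ^(2)=5/2; μ^(3)=-3; μ^(4)=-31/3; μ^(5)=-14

((1, 0, 0, 0, 0); (1, 1, 1, 1, 0); (0, 0, 0, 1, 0); (0, 0, 1, 1, 1); (0, 0, 0, 1, 1))


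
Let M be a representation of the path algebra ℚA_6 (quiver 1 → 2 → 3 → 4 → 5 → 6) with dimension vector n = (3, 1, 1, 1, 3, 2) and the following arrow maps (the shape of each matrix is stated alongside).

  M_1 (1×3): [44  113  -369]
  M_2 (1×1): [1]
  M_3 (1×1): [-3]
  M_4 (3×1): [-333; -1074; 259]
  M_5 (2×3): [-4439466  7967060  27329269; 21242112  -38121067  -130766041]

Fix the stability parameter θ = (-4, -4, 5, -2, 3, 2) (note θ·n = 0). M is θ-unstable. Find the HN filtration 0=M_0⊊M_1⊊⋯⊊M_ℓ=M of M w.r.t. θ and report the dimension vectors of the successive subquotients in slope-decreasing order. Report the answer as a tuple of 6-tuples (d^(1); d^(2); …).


Via rank(M_{q-1}∘⋯∘M_p): M ≅ I[1,1]^2, I[1,6], I[5,5], I[5,6].
μ_θ-semistable layers: μ^(1)=3; μ^(2)=5/2; μ^(3)=3/2; μ^(4)=-4

((0, 0, 0, 0, 1, 0); (0, 0, 0, 0, 2, 2); (0, 0, 1, 1, 0, 0); (3, 1, 0, 0, 0, 0))
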